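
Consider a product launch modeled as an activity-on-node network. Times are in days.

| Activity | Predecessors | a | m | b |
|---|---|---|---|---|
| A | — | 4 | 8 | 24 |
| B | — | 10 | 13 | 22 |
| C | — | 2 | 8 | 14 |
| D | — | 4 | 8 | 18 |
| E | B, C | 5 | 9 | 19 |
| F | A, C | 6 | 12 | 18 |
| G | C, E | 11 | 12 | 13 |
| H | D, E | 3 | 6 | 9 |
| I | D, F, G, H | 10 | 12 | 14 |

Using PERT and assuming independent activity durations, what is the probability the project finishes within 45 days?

0.171

te_A = (4 + 4·8 + 24)/6 = 60/6 = 10; σ²_A = ((24−4)/6)² = 11.111
te_B = (10 + 4·13 + 22)/6 = 84/6 = 14; σ²_B = ((22−10)/6)² = 4.000
te_C = (2 + 4·8 + 14)/6 = 48/6 = 8; σ²_C = ((14−2)/6)² = 4.000
te_D = (4 + 4·8 + 18)/6 = 54/6 = 9; σ²_D = ((18−4)/6)² = 5.444
te_E = (5 + 4·9 + 19)/6 = 60/6 = 10; σ²_E = ((19−5)/6)² = 5.444
te_F = (6 + 4·12 + 18)/6 = 72/6 = 12; σ²_F = ((18−6)/6)² = 4.000
te_G = (11 + 4·12 + 13)/6 = 72/6 = 12; σ²_G = ((13−11)/6)² = 0.111
te_H = (3 + 4·6 + 9)/6 = 36/6 = 6; σ²_H = ((9−3)/6)² = 1.000
te_I = (10 + 4·12 + 14)/6 = 72/6 = 12; σ²_I = ((14−10)/6)² = 0.444

Forward pass:
ES_A = 0; EF_A = 10
ES_B = 0; EF_B = 14
ES_C = 0; EF_C = 8
ES_D = 0; EF_D = 9
ES_E = max(EF_B=14, EF_C=8) = 14; EF_E = 14+10 = 24
ES_F = max(EF_A=10, EF_C=8) = 10; EF_F = 10+12 = 22
ES_G = max(EF_C=8, EF_E=24) = 24; EF_G = 24+12 = 36
ES_H = max(EF_D=9, EF_E=24) = 24; EF_H = 24+6 = 30
ES_I = max(EF_D=9, EF_F=22, EF_G=36, EF_H=30) = 36; EF_I = 36+12 = 48
Expected project duration μ = 48 days. Critical path: B → E → G → I.

Variance along critical path = 4.000 + 5.444 + 0.111 + 0.444 = 10.000; σ = √10.000 = 3.162 days.
Z = (45 − 48) / 3.162 = -0.949
P(T ≤ 45) = Φ(-0.949) ≈ 0.171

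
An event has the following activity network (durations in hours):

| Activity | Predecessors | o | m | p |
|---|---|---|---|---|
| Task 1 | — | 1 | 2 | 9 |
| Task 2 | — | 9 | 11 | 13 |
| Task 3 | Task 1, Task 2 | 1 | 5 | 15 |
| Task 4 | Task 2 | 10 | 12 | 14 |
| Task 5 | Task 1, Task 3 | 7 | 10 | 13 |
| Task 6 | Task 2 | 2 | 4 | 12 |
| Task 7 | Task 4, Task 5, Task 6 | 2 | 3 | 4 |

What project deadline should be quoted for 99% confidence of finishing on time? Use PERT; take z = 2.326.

36.2 hours

te_Task 1 = (1 + 4·2 + 9)/6 = 18/6 = 3; σ²_Task 1 = ((9−1)/6)² = 1.778
te_Task 2 = (9 + 4·11 + 13)/6 = 66/6 = 11; σ²_Task 2 = ((13−9)/6)² = 0.444
te_Task 3 = (1 + 4·5 + 15)/6 = 36/6 = 6; σ²_Task 3 = ((15−1)/6)² = 5.444
te_Task 4 = (10 + 4·12 + 14)/6 = 72/6 = 12; σ²_Task 4 = ((14−10)/6)² = 0.444
te_Task 5 = (7 + 4·10 + 13)/6 = 60/6 = 10; σ²_Task 5 = ((13−7)/6)² = 1.000
te_Task 6 = (2 + 4·4 + 12)/6 = 30/6 = 5; σ²_Task 6 = ((12−2)/6)² = 2.778
te_Task 7 = (2 + 4·3 + 4)/6 = 18/6 = 3; σ²_Task 7 = ((4−2)/6)² = 0.111

Forward pass:
ES_Task 1 = 0; EF_Task 1 = 3
ES_Task 2 = 0; EF_Task 2 = 11
ES_Task 3 = max(EF_Task 1=3, EF_Task 2=11) = 11; EF_Task 3 = 11+6 = 17
ES_Task 4 = 11; EF_Task 4 = 11+12 = 23
ES_Task 5 = max(EF_Task 1=3, EF_Task 3=17) = 17; EF_Task 5 = 17+10 = 27
ES_Task 6 = 11; EF_Task 6 = 11+5 = 16
ES_Task 7 = max(EF_Task 4=23, EF_Task 5=27, EF_Task 6=16) = 27; EF_Task 7 = 27+3 = 30
Expected project duration μ = 30 hours. Critical path: Task 2 → Task 3 → Task 5 → Task 7.

Variance along critical path = 0.444 + 5.444 + 1.000 + 0.111 = 7.000; σ = 2.646 hours.
D = μ + z·σ = 30 + 2.326·2.646 = 36.2 hours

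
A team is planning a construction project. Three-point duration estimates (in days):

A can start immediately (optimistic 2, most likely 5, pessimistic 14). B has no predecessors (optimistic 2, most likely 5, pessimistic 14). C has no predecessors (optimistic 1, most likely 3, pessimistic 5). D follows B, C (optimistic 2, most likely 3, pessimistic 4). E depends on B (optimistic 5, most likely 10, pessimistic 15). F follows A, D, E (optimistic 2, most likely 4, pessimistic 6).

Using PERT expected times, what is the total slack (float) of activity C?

10 days

te_A = (2 + 4·5 + 14)/6 = 36/6 = 6
te_B = (2 + 4·5 + 14)/6 = 36/6 = 6
te_C = (1 + 4·3 + 5)/6 = 18/6 = 3
te_D = (2 + 4·3 + 4)/6 = 18/6 = 3
te_E = (5 + 4·10 + 15)/6 = 60/6 = 10
te_F = (2 + 4·4 + 6)/6 = 24/6 = 4

Forward pass:
ES_A = 0; EF_A = 6
ES_B = 0; EF_B = 6
ES_C = 0; EF_C = 3
ES_D = max(EF_B=6, EF_C=3) = 6; EF_D = 6+3 = 9
ES_E = 6; EF_E = 6+10 = 16
ES_F = max(EF_A=6, EF_D=9, EF_E=16) = 16; EF_F = 16+4 = 20
Expected project duration μ = 20 days. Critical path: B → E → F.

Backward pass:
LF_F = 20; LS_F = 20−4 = 16
LF_E = LS_F = 16; LS_E = 16−10 = 6
LF_D = LS_F = 16; LS_D = 16−3 = 13
LF_C = LS_D = 13; LS_C = 13−3 = 10
LF_B = min(LS_D=13, LS_E=6) = 6; LS_B = 6−6 = 0
LF_A = LS_F = 16; LS_A = 16−6 = 10
Slack_C = LS_C − ES_C = 10 − 0 = 10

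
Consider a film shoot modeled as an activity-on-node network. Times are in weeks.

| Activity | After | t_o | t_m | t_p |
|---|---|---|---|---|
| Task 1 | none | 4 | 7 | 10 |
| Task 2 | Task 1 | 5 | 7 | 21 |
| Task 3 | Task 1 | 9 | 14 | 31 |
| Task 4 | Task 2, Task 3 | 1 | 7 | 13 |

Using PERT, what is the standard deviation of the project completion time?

te_Task 1 = (4 + 4·7 + 10)/6 = 42/6 = 7; σ²_Task 1 = ((10−4)/6)² = 1.000
te_Task 2 = (5 + 4·7 + 21)/6 = 54/6 = 9; σ²_Task 2 = ((21−5)/6)² = 7.111
te_Task 3 = (9 + 4·14 + 31)/6 = 96/6 = 16; σ²_Task 3 = ((31−9)/6)² = 13.444
te_Task 4 = (1 + 4·7 + 13)/6 = 42/6 = 7; σ²_Task 4 = ((13−1)/6)² = 4.000

Forward pass:
ES_Task 1 = 0; EF_Task 1 = 7
ES_Task 2 = 7; EF_Task 2 = 7+9 = 16
ES_Task 3 = 7; EF_Task 3 = 7+16 = 23
ES_Task 4 = max(EF_Task 2=16, EF_Task 3=23) = 23; EF_Task 4 = 23+7 = 30
Expected project duration μ = 30 weeks. Critical path: Task 1 → Task 3 → Task 4.

Variance along critical path = 1.000 + 13.444 + 4.000 = 18.444
σ = √18.444 = 4.295 weeks

4.29 weeks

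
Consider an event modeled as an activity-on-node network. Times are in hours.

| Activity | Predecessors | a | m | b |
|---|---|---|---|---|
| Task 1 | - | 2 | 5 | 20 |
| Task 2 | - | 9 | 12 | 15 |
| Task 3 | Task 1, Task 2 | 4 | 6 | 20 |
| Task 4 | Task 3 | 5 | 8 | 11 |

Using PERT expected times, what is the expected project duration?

te_Task 1 = (2 + 4·5 + 20)/6 = 42/6 = 7
te_Task 2 = (9 + 4·12 + 15)/6 = 72/6 = 12
te_Task 3 = (4 + 4·6 + 20)/6 = 48/6 = 8
te_Task 4 = (5 + 4·8 + 11)/6 = 48/6 = 8

Forward pass:
ES_Task 1 = 0; EF_Task 1 = 7
ES_Task 2 = 0; EF_Task 2 = 12
ES_Task 3 = max(EF_Task 1=7, EF_Task 2=12) = 12; EF_Task 3 = 12+8 = 20
ES_Task 4 = 20; EF_Task 4 = 20+8 = 28
Expected project duration μ = 28 hours. Critical path: Task 2 → Task 3 → Task 4.

28 hours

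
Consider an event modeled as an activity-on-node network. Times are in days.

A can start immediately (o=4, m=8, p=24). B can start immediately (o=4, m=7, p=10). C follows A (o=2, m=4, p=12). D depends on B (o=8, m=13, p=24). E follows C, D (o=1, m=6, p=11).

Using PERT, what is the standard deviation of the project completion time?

3.30 days

te_A = (4 + 4·8 + 24)/6 = 60/6 = 10; σ²_A = ((24−4)/6)² = 11.111
te_B = (4 + 4·7 + 10)/6 = 42/6 = 7; σ²_B = ((10−4)/6)² = 1.000
te_C = (2 + 4·4 + 12)/6 = 30/6 = 5; σ²_C = ((12−2)/6)² = 2.778
te_D = (8 + 4·13 + 24)/6 = 84/6 = 14; σ²_D = ((24−8)/6)² = 7.111
te_E = (1 + 4·6 + 11)/6 = 36/6 = 6; σ²_E = ((11−1)/6)² = 2.778

Forward pass:
ES_A = 0; EF_A = 10
ES_B = 0; EF_B = 7
ES_C = 10; EF_C = 10+5 = 15
ES_D = 7; EF_D = 7+14 = 21
ES_E = max(EF_C=15, EF_D=21) = 21; EF_E = 21+6 = 27
Expected project duration μ = 27 days. Critical path: B → D → E.

Variance along critical path = 1.000 + 7.111 + 2.778 = 10.889
σ = √10.889 = 3.300 days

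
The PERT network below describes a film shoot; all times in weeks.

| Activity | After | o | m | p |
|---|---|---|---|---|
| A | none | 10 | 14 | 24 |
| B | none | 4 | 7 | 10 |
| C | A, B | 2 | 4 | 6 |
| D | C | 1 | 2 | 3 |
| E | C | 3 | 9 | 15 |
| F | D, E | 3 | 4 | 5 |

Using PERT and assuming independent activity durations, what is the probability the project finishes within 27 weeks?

0.057

te_A = (10 + 4·14 + 24)/6 = 90/6 = 15; σ²_A = ((24−10)/6)² = 5.444
te_B = (4 + 4·7 + 10)/6 = 42/6 = 7; σ²_B = ((10−4)/6)² = 1.000
te_C = (2 + 4·4 + 6)/6 = 24/6 = 4; σ²_C = ((6−2)/6)² = 0.444
te_D = (1 + 4·2 + 3)/6 = 12/6 = 2; σ²_D = ((3−1)/6)² = 0.111
te_E = (3 + 4·9 + 15)/6 = 54/6 = 9; σ²_E = ((15−3)/6)² = 4.000
te_F = (3 + 4·4 + 5)/6 = 24/6 = 4; σ²_F = ((5−3)/6)² = 0.111

Forward pass:
ES_A = 0; EF_A = 15
ES_B = 0; EF_B = 7
ES_C = max(EF_A=15, EF_B=7) = 15; EF_C = 15+4 = 19
ES_D = 19; EF_D = 19+2 = 21
ES_E = 19; EF_E = 19+9 = 28
ES_F = max(EF_D=21, EF_E=28) = 28; EF_F = 28+4 = 32
Expected project duration μ = 32 weeks. Critical path: A → C → E → F.

Variance along critical path = 5.444 + 0.444 + 4.000 + 0.111 = 10.000; σ = √10.000 = 3.162 weeks.
Z = (27 − 32) / 3.162 = -1.581
P(T ≤ 27) = Φ(-1.581) ≈ 0.057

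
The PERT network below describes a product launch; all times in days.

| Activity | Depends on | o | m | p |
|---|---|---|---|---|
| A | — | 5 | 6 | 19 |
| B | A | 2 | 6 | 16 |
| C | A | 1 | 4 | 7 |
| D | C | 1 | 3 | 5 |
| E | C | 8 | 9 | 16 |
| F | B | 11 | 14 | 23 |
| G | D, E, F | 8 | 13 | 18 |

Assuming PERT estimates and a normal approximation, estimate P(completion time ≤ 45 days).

te_A = (5 + 4·6 + 19)/6 = 48/6 = 8; σ²_A = ((19−5)/6)² = 5.444
te_B = (2 + 4·6 + 16)/6 = 42/6 = 7; σ²_B = ((16−2)/6)² = 5.444
te_C = (1 + 4·4 + 7)/6 = 24/6 = 4; σ²_C = ((7−1)/6)² = 1.000
te_D = (1 + 4·3 + 5)/6 = 18/6 = 3; σ²_D = ((5−1)/6)² = 0.444
te_E = (8 + 4·9 + 16)/6 = 60/6 = 10; σ²_E = ((16−8)/6)² = 1.778
te_F = (11 + 4·14 + 23)/6 = 90/6 = 15; σ²_F = ((23−11)/6)² = 4.000
te_G = (8 + 4·13 + 18)/6 = 78/6 = 13; σ²_G = ((18−8)/6)² = 2.778

Forward pass:
ES_A = 0; EF_A = 8
ES_B = 8; EF_B = 8+7 = 15
ES_C = 8; EF_C = 8+4 = 12
ES_D = 12; EF_D = 12+3 = 15
ES_E = 12; EF_E = 12+10 = 22
ES_F = 15; EF_F = 15+15 = 30
ES_G = max(EF_D=15, EF_E=22, EF_F=30) = 30; EF_G = 30+13 = 43
Expected project duration μ = 43 days. Critical path: A → B → F → G.

Variance along critical path = 5.444 + 5.444 + 4.000 + 2.778 = 17.667; σ = √17.667 = 4.203 days.
Z = (45 − 43) / 4.203 = 0.476
P(T ≤ 45) = Φ(0.476) ≈ 0.683

0.683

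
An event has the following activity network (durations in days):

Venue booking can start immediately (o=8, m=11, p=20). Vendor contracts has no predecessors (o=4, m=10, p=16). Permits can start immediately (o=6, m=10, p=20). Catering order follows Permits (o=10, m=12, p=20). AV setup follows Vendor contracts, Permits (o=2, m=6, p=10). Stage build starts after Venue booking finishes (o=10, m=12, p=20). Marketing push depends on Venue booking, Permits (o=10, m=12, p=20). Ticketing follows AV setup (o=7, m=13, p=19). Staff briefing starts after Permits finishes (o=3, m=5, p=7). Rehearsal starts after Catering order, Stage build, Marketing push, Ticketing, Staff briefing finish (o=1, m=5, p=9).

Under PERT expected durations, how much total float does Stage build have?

te_Venue booking = (8 + 4·11 + 20)/6 = 72/6 = 12
te_Vendor contracts = (4 + 4·10 + 16)/6 = 60/6 = 10
te_Permits = (6 + 4·10 + 20)/6 = 66/6 = 11
te_Catering order = (10 + 4·12 + 20)/6 = 78/6 = 13
te_AV setup = (2 + 4·6 + 10)/6 = 36/6 = 6
te_Stage build = (10 + 4·12 + 20)/6 = 78/6 = 13
te_Marketing push = (10 + 4·12 + 20)/6 = 78/6 = 13
te_Ticketing = (7 + 4·13 + 19)/6 = 78/6 = 13
te_Staff briefing = (3 + 4·5 + 7)/6 = 30/6 = 5
te_Rehearsal = (1 + 4·5 + 9)/6 = 30/6 = 5

Forward pass:
ES_Venue booking = 0; EF_Venue booking = 12
ES_Vendor contracts = 0; EF_Vendor contracts = 10
ES_Permits = 0; EF_Permits = 11
ES_Catering order = 11; EF_Catering order = 11+13 = 24
ES_AV setup = max(EF_Vendor contracts=10, EF_Permits=11) = 11; EF_AV setup = 11+6 = 17
ES_Stage build = 12; EF_Stage build = 12+13 = 25
ES_Marketing push = max(EF_Venue booking=12, EF_Permits=11) = 12; EF_Marketing push = 12+13 = 25
ES_Ticketing = 17; EF_Ticketing = 17+13 = 30
ES_Staff briefing = 11; EF_Staff briefing = 11+5 = 16
ES_Rehearsal = max(EF_Catering order=24, EF_Stage build=25, EF_Marketing push=25, EF_Ticketing=30, EF_Staff briefing=16) = 30; EF_Rehearsal = 30+5 = 35
Expected project duration μ = 35 days. Critical path: Permits → AV setup → Ticketing → Rehearsal.

Backward pass:
LF_Rehearsal = 35; LS_Rehearsal = 35−5 = 30
LF_Staff briefing = LS_Rehearsal = 30; LS_Staff briefing = 30−5 = 25
LF_Ticketing = LS_Rehearsal = 30; LS_Ticketing = 30−13 = 17
LF_Marketing push = LS_Rehearsal = 30; LS_Marketing push = 30−13 = 17
LF_Stage build = LS_Rehearsal = 30; LS_Stage build = 30−13 = 17
LF_AV setup = LS_Ticketing = 17; LS_AV setup = 17−6 = 11
LF_Catering order = LS_Rehearsal = 30; LS_Catering order = 30−13 = 17
LF_Permits = min(LS_Catering order=17, LS_AV setup=11, LS_Marketing push=17, LS_Staff briefing=25) = 11; LS_Permits = 11−11 = 0
LF_Vendor contracts = LS_AV setup = 11; LS_Vendor contracts = 11−10 = 1
LF_Venue booking = min(LS_Stage build=17, LS_Marketing push=17) = 17; LS_Venue booking = 17−12 = 5
Slack_Stage build = LS_Stage build − ES_Stage build = 17 − 12 = 5

5 days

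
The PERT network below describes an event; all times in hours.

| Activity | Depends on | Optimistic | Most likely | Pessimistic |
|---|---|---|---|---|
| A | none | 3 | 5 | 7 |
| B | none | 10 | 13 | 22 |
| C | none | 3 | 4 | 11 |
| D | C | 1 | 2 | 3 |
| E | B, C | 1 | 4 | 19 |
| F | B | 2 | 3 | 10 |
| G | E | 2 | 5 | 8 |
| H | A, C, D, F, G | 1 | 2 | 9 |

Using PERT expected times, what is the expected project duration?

28 hours

te_A = (3 + 4·5 + 7)/6 = 30/6 = 5
te_B = (10 + 4·13 + 22)/6 = 84/6 = 14
te_C = (3 + 4·4 + 11)/6 = 30/6 = 5
te_D = (1 + 4·2 + 3)/6 = 12/6 = 2
te_E = (1 + 4·4 + 19)/6 = 36/6 = 6
te_F = (2 + 4·3 + 10)/6 = 24/6 = 4
te_G = (2 + 4·5 + 8)/6 = 30/6 = 5
te_H = (1 + 4·2 + 9)/6 = 18/6 = 3

Forward pass:
ES_A = 0; EF_A = 5
ES_B = 0; EF_B = 14
ES_C = 0; EF_C = 5
ES_D = 5; EF_D = 5+2 = 7
ES_E = max(EF_B=14, EF_C=5) = 14; EF_E = 14+6 = 20
ES_F = 14; EF_F = 14+4 = 18
ES_G = 20; EF_G = 20+5 = 25
ES_H = max(EF_A=5, EF_C=5, EF_D=7, EF_F=18, EF_G=25) = 25; EF_H = 25+3 = 28
Expected project duration μ = 28 hours. Critical path: B → E → G → H.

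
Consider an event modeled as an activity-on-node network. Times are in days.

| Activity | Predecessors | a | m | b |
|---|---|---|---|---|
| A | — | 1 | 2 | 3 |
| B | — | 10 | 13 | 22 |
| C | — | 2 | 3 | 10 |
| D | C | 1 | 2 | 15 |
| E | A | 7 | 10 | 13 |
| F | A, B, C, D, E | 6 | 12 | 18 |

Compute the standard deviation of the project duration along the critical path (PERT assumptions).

te_A = (1 + 4·2 + 3)/6 = 12/6 = 2; σ²_A = ((3−1)/6)² = 0.111
te_B = (10 + 4·13 + 22)/6 = 84/6 = 14; σ²_B = ((22−10)/6)² = 4.000
te_C = (2 + 4·3 + 10)/6 = 24/6 = 4; σ²_C = ((10−2)/6)² = 1.778
te_D = (1 + 4·2 + 15)/6 = 24/6 = 4; σ²_D = ((15−1)/6)² = 5.444
te_E = (7 + 4·10 + 13)/6 = 60/6 = 10; σ²_E = ((13−7)/6)² = 1.000
te_F = (6 + 4·12 + 18)/6 = 72/6 = 12; σ²_F = ((18−6)/6)² = 4.000

Forward pass:
ES_A = 0; EF_A = 2
ES_B = 0; EF_B = 14
ES_C = 0; EF_C = 4
ES_D = 4; EF_D = 4+4 = 8
ES_E = 2; EF_E = 2+10 = 12
ES_F = max(EF_A=2, EF_B=14, EF_C=4, EF_D=8, EF_E=12) = 14; EF_F = 14+12 = 26
Expected project duration μ = 26 days. Critical path: B → F.

Variance along critical path = 4.000 + 4.000 = 8.000
σ = √8.000 = 2.828 days

2.83 days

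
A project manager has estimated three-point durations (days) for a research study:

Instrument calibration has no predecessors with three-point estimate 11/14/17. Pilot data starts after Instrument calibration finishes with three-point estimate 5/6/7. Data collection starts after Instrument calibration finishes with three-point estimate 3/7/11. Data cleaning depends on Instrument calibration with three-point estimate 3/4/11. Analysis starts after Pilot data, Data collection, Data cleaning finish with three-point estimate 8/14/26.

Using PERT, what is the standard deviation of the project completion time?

te_Instrument calibration = (11 + 4·14 + 17)/6 = 84/6 = 14; σ²_Instrument calibration = ((17−11)/6)² = 1.000
te_Pilot data = (5 + 4·6 + 7)/6 = 36/6 = 6; σ²_Pilot data = ((7−5)/6)² = 0.111
te_Data collection = (3 + 4·7 + 11)/6 = 42/6 = 7; σ²_Data collection = ((11−3)/6)² = 1.778
te_Data cleaning = (3 + 4·4 + 11)/6 = 30/6 = 5; σ²_Data cleaning = ((11−3)/6)² = 1.778
te_Analysis = (8 + 4·14 + 26)/6 = 90/6 = 15; σ²_Analysis = ((26−8)/6)² = 9.000

Forward pass:
ES_Instrument calibration = 0; EF_Instrument calibration = 14
ES_Pilot data = 14; EF_Pilot data = 14+6 = 20
ES_Data collection = 14; EF_Data collection = 14+7 = 21
ES_Data cleaning = 14; EF_Data cleaning = 14+5 = 19
ES_Analysis = max(EF_Pilot data=20, EF_Data collection=21, EF_Data cleaning=19) = 21; EF_Analysis = 21+15 = 36
Expected project duration μ = 36 days. Critical path: Instrument calibration → Data collection → Analysis.

Variance along critical path = 1.000 + 1.778 + 9.000 = 11.778
σ = √11.778 = 3.432 days

3.43 days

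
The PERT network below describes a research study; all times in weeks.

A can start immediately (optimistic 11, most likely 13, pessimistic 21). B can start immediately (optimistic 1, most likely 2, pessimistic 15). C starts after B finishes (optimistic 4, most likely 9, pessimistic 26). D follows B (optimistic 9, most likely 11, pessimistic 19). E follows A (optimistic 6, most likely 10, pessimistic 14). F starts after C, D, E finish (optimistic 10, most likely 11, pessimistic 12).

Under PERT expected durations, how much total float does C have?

9 weeks

te_A = (11 + 4·13 + 21)/6 = 84/6 = 14
te_B = (1 + 4·2 + 15)/6 = 24/6 = 4
te_C = (4 + 4·9 + 26)/6 = 66/6 = 11
te_D = (9 + 4·11 + 19)/6 = 72/6 = 12
te_E = (6 + 4·10 + 14)/6 = 60/6 = 10
te_F = (10 + 4·11 + 12)/6 = 66/6 = 11

Forward pass:
ES_A = 0; EF_A = 14
ES_B = 0; EF_B = 4
ES_C = 4; EF_C = 4+11 = 15
ES_D = 4; EF_D = 4+12 = 16
ES_E = 14; EF_E = 14+10 = 24
ES_F = max(EF_C=15, EF_D=16, EF_E=24) = 24; EF_F = 24+11 = 35
Expected project duration μ = 35 weeks. Critical path: A → E → F.

Backward pass:
LF_F = 35; LS_F = 35−11 = 24
LF_E = LS_F = 24; LS_E = 24−10 = 14
LF_D = LS_F = 24; LS_D = 24−12 = 12
LF_C = LS_F = 24; LS_C = 24−11 = 13
LF_B = min(LS_C=13, LS_D=12) = 12; LS_B = 12−4 = 8
LF_A = LS_E = 14; LS_A = 14−14 = 0
Slack_C = LS_C − ES_C = 13 − 4 = 9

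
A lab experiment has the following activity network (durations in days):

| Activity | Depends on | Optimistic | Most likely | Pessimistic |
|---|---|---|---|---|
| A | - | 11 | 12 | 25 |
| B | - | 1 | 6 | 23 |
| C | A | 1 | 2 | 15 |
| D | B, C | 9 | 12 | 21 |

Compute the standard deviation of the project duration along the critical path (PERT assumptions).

te_A = (11 + 4·12 + 25)/6 = 84/6 = 14; σ²_A = ((25−11)/6)² = 5.444
te_B = (1 + 4·6 + 23)/6 = 48/6 = 8; σ²_B = ((23−1)/6)² = 13.444
te_C = (1 + 4·2 + 15)/6 = 24/6 = 4; σ²_C = ((15−1)/6)² = 5.444
te_D = (9 + 4·12 + 21)/6 = 78/6 = 13; σ²_D = ((21−9)/6)² = 4.000

Forward pass:
ES_A = 0; EF_A = 14
ES_B = 0; EF_B = 8
ES_C = 14; EF_C = 14+4 = 18
ES_D = max(EF_B=8, EF_C=18) = 18; EF_D = 18+13 = 31
Expected project duration μ = 31 days. Critical path: A → C → D.

Variance along critical path = 5.444 + 5.444 + 4.000 = 14.889
σ = √14.889 = 3.859 days

3.86 days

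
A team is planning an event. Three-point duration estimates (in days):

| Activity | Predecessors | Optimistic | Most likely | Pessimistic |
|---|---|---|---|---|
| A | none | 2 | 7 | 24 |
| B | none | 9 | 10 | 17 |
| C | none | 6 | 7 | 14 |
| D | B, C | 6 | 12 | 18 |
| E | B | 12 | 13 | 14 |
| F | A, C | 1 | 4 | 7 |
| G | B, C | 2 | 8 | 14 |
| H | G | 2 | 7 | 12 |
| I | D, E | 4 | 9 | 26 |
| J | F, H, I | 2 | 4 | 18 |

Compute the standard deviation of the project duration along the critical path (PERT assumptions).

4.74 days

te_A = (2 + 4·7 + 24)/6 = 54/6 = 9; σ²_A = ((24−2)/6)² = 13.444
te_B = (9 + 4·10 + 17)/6 = 66/6 = 11; σ²_B = ((17−9)/6)² = 1.778
te_C = (6 + 4·7 + 14)/6 = 48/6 = 8; σ²_C = ((14−6)/6)² = 1.778
te_D = (6 + 4·12 + 18)/6 = 72/6 = 12; σ²_D = ((18−6)/6)² = 4.000
te_E = (12 + 4·13 + 14)/6 = 78/6 = 13; σ²_E = ((14−12)/6)² = 0.111
te_F = (1 + 4·4 + 7)/6 = 24/6 = 4; σ²_F = ((7−1)/6)² = 1.000
te_G = (2 + 4·8 + 14)/6 = 48/6 = 8; σ²_G = ((14−2)/6)² = 4.000
te_H = (2 + 4·7 + 12)/6 = 42/6 = 7; σ²_H = ((12−2)/6)² = 2.778
te_I = (4 + 4·9 + 26)/6 = 66/6 = 11; σ²_I = ((26−4)/6)² = 13.444
te_J = (2 + 4·4 + 18)/6 = 36/6 = 6; σ²_J = ((18−2)/6)² = 7.111

Forward pass:
ES_A = 0; EF_A = 9
ES_B = 0; EF_B = 11
ES_C = 0; EF_C = 8
ES_D = max(EF_B=11, EF_C=8) = 11; EF_D = 11+12 = 23
ES_E = 11; EF_E = 11+13 = 24
ES_F = max(EF_A=9, EF_C=8) = 9; EF_F = 9+4 = 13
ES_G = max(EF_B=11, EF_C=8) = 11; EF_G = 11+8 = 19
ES_H = 19; EF_H = 19+7 = 26
ES_I = max(EF_D=23, EF_E=24) = 24; EF_I = 24+11 = 35
ES_J = max(EF_F=13, EF_H=26, EF_I=35) = 35; EF_J = 35+6 = 41
Expected project duration μ = 41 days. Critical path: B → E → I → J.

Variance along critical path = 1.778 + 0.111 + 13.444 + 7.111 = 22.444
σ = √22.444 = 4.738 days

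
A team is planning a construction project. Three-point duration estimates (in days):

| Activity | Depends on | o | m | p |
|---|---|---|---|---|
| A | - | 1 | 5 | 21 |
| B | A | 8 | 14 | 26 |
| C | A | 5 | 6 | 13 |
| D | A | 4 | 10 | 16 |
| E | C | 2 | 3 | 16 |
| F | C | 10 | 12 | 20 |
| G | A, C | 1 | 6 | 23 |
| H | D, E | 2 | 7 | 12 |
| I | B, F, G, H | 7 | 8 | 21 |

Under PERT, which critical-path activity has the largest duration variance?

A

te_A = (1 + 4·5 + 21)/6 = 42/6 = 7; σ²_A = ((21−1)/6)² = 11.111
te_B = (8 + 4·14 + 26)/6 = 90/6 = 15; σ²_B = ((26−8)/6)² = 9.000
te_C = (5 + 4·6 + 13)/6 = 42/6 = 7; σ²_C = ((13−5)/6)² = 1.778
te_D = (4 + 4·10 + 16)/6 = 60/6 = 10; σ²_D = ((16−4)/6)² = 4.000
te_E = (2 + 4·3 + 16)/6 = 30/6 = 5; σ²_E = ((16−2)/6)² = 5.444
te_F = (10 + 4·12 + 20)/6 = 78/6 = 13; σ²_F = ((20−10)/6)² = 2.778
te_G = (1 + 4·6 + 23)/6 = 48/6 = 8; σ²_G = ((23−1)/6)² = 13.444
te_H = (2 + 4·7 + 12)/6 = 42/6 = 7; σ²_H = ((12−2)/6)² = 2.778
te_I = (7 + 4·8 + 21)/6 = 60/6 = 10; σ²_I = ((21−7)/6)² = 5.444

Forward pass:
ES_A = 0; EF_A = 7
ES_B = 7; EF_B = 7+15 = 22
ES_C = 7; EF_C = 7+7 = 14
ES_D = 7; EF_D = 7+10 = 17
ES_E = 14; EF_E = 14+5 = 19
ES_F = 14; EF_F = 14+13 = 27
ES_G = max(EF_A=7, EF_C=14) = 14; EF_G = 14+8 = 22
ES_H = max(EF_D=17, EF_E=19) = 19; EF_H = 19+7 = 26
ES_I = max(EF_B=22, EF_F=27, EF_G=22, EF_H=26) = 27; EF_I = 27+10 = 37
Expected project duration μ = 37 days. Critical path: A → C → F → I.

Variances on critical path: σ²_A=11.111, σ²_C=1.778, σ²_F=2.778, σ²_I=5.444.
Largest is σ²_A = 11.111.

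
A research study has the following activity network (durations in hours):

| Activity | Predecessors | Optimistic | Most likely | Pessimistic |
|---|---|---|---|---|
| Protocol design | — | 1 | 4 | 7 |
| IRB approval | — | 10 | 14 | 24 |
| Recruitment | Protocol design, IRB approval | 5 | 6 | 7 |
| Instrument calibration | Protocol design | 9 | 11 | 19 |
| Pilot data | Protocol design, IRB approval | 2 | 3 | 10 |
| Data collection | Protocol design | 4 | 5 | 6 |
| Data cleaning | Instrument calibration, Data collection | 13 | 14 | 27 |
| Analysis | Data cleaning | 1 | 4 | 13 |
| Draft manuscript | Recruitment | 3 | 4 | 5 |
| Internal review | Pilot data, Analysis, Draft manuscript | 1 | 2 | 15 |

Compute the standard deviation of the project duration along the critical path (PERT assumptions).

te_Protocol design = (1 + 4·4 + 7)/6 = 24/6 = 4; σ²_Protocol design = ((7−1)/6)² = 1.000
te_IRB approval = (10 + 4·14 + 24)/6 = 90/6 = 15; σ²_IRB approval = ((24−10)/6)² = 5.444
te_Recruitment = (5 + 4·6 + 7)/6 = 36/6 = 6; σ²_Recruitment = ((7−5)/6)² = 0.111
te_Instrument calibration = (9 + 4·11 + 19)/6 = 72/6 = 12; σ²_Instrument calibration = ((19−9)/6)² = 2.778
te_Pilot data = (2 + 4·3 + 10)/6 = 24/6 = 4; σ²_Pilot data = ((10−2)/6)² = 1.778
te_Data collection = (4 + 4·5 + 6)/6 = 30/6 = 5; σ²_Data collection = ((6−4)/6)² = 0.111
te_Data cleaning = (13 + 4·14 + 27)/6 = 96/6 = 16; σ²_Data cleaning = ((27−13)/6)² = 5.444
te_Analysis = (1 + 4·4 + 13)/6 = 30/6 = 5; σ²_Analysis = ((13−1)/6)² = 4.000
te_Draft manuscript = (3 + 4·4 + 5)/6 = 24/6 = 4; σ²_Draft manuscript = ((5−3)/6)² = 0.111
te_Internal review = (1 + 4·2 + 15)/6 = 24/6 = 4; σ²_Internal review = ((15−1)/6)² = 5.444

Forward pass:
ES_Protocol design = 0; EF_Protocol design = 4
ES_IRB approval = 0; EF_IRB approval = 15
ES_Recruitment = max(EF_Protocol design=4, EF_IRB approval=15) = 15; EF_Recruitment = 15+6 = 21
ES_Instrument calibration = 4; EF_Instrument calibration = 4+12 = 16
ES_Pilot data = max(EF_Protocol design=4, EF_IRB approval=15) = 15; EF_Pilot data = 15+4 = 19
ES_Data collection = 4; EF_Data collection = 4+5 = 9
ES_Data cleaning = max(EF_Instrument calibration=16, EF_Data collection=9) = 16; EF_Data cleaning = 16+16 = 32
ES_Analysis = 32; EF_Analysis = 32+5 = 37
ES_Draft manuscript = 21; EF_Draft manuscript = 21+4 = 25
ES_Internal review = max(EF_Pilot data=19, EF_Analysis=37, EF_Draft manuscript=25) = 37; EF_Internal review = 37+4 = 41
Expected project duration μ = 41 hours. Critical path: Protocol design → Instrument calibration → Data cleaning → Analysis → Internal review.

Variance along critical path = 1.000 + 2.778 + 5.444 + 4.000 + 5.444 = 18.667
σ = √18.667 = 4.320 hours

4.32 hours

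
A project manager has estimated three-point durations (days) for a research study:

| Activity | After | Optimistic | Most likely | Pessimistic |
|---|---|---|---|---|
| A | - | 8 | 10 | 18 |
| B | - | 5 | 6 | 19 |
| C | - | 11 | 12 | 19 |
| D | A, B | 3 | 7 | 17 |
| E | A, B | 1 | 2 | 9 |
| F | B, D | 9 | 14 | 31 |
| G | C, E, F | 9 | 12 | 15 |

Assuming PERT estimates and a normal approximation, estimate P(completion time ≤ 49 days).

0.663

te_A = (8 + 4·10 + 18)/6 = 66/6 = 11; σ²_A = ((18−8)/6)² = 2.778
te_B = (5 + 4·6 + 19)/6 = 48/6 = 8; σ²_B = ((19−5)/6)² = 5.444
te_C = (11 + 4·12 + 19)/6 = 78/6 = 13; σ²_C = ((19−11)/6)² = 1.778
te_D = (3 + 4·7 + 17)/6 = 48/6 = 8; σ²_D = ((17−3)/6)² = 5.444
te_E = (1 + 4·2 + 9)/6 = 18/6 = 3; σ²_E = ((9−1)/6)² = 1.778
te_F = (9 + 4·14 + 31)/6 = 96/6 = 16; σ²_F = ((31−9)/6)² = 13.444
te_G = (9 + 4·12 + 15)/6 = 72/6 = 12; σ²_G = ((15−9)/6)² = 1.000

Forward pass:
ES_A = 0; EF_A = 11
ES_B = 0; EF_B = 8
ES_C = 0; EF_C = 13
ES_D = max(EF_A=11, EF_B=8) = 11; EF_D = 11+8 = 19
ES_E = max(EF_A=11, EF_B=8) = 11; EF_E = 11+3 = 14
ES_F = max(EF_B=8, EF_D=19) = 19; EF_F = 19+16 = 35
ES_G = max(EF_C=13, EF_E=14, EF_F=35) = 35; EF_G = 35+12 = 47
Expected project duration μ = 47 days. Critical path: A → D → F → G.

Variance along critical path = 2.778 + 5.444 + 13.444 + 1.000 = 22.667; σ = √22.667 = 4.761 days.
Z = (49 − 47) / 4.761 = 0.420
P(T ≤ 49) = Φ(0.420) ≈ 0.663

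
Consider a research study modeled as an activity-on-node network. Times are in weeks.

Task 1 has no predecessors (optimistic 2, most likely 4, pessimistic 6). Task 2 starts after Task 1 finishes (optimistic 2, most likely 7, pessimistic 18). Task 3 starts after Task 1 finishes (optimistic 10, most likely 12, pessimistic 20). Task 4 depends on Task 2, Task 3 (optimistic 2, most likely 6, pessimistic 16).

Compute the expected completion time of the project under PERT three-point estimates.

te_Task 1 = (2 + 4·4 + 6)/6 = 24/6 = 4
te_Task 2 = (2 + 4·7 + 18)/6 = 48/6 = 8
te_Task 3 = (10 + 4·12 + 20)/6 = 78/6 = 13
te_Task 4 = (2 + 4·6 + 16)/6 = 42/6 = 7

Forward pass:
ES_Task 1 = 0; EF_Task 1 = 4
ES_Task 2 = 4; EF_Task 2 = 4+8 = 12
ES_Task 3 = 4; EF_Task 3 = 4+13 = 17
ES_Task 4 = max(EF_Task 2=12, EF_Task 3=17) = 17; EF_Task 4 = 17+7 = 24
Expected project duration μ = 24 weeks. Critical path: Task 1 → Task 3 → Task 4.

24 weeks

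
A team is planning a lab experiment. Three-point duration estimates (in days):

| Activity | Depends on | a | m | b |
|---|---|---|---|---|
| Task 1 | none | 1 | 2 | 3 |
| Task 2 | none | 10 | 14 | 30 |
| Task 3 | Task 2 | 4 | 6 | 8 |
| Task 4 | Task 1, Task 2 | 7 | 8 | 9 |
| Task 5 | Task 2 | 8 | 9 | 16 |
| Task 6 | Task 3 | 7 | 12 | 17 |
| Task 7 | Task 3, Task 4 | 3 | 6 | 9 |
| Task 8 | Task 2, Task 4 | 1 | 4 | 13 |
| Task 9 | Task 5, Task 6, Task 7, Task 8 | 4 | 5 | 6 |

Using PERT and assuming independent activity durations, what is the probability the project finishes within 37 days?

0.299

te_Task 1 = (1 + 4·2 + 3)/6 = 12/6 = 2; σ²_Task 1 = ((3−1)/6)² = 0.111
te_Task 2 = (10 + 4·14 + 30)/6 = 96/6 = 16; σ²_Task 2 = ((30−10)/6)² = 11.111
te_Task 3 = (4 + 4·6 + 8)/6 = 36/6 = 6; σ²_Task 3 = ((8−4)/6)² = 0.444
te_Task 4 = (7 + 4·8 + 9)/6 = 48/6 = 8; σ²_Task 4 = ((9−7)/6)² = 0.111
te_Task 5 = (8 + 4·9 + 16)/6 = 60/6 = 10; σ²_Task 5 = ((16−8)/6)² = 1.778
te_Task 6 = (7 + 4·12 + 17)/6 = 72/6 = 12; σ²_Task 6 = ((17−7)/6)² = 2.778
te_Task 7 = (3 + 4·6 + 9)/6 = 36/6 = 6; σ²_Task 7 = ((9−3)/6)² = 1.000
te_Task 8 = (1 + 4·4 + 13)/6 = 30/6 = 5; σ²_Task 8 = ((13−1)/6)² = 4.000
te_Task 9 = (4 + 4·5 + 6)/6 = 30/6 = 5; σ²_Task 9 = ((6−4)/6)² = 0.111

Forward pass:
ES_Task 1 = 0; EF_Task 1 = 2
ES_Task 2 = 0; EF_Task 2 = 16
ES_Task 3 = 16; EF_Task 3 = 16+6 = 22
ES_Task 4 = max(EF_Task 1=2, EF_Task 2=16) = 16; EF_Task 4 = 16+8 = 24
ES_Task 5 = 16; EF_Task 5 = 16+10 = 26
ES_Task 6 = 22; EF_Task 6 = 22+12 = 34
ES_Task 7 = max(EF_Task 3=22, EF_Task 4=24) = 24; EF_Task 7 = 24+6 = 30
ES_Task 8 = max(EF_Task 2=16, EF_Task 4=24) = 24; EF_Task 8 = 24+5 = 29
ES_Task 9 = max(EF_Task 5=26, EF_Task 6=34, EF_Task 7=30, EF_Task 8=29) = 34; EF_Task 9 = 34+5 = 39
Expected project duration μ = 39 days. Critical path: Task 2 → Task 3 → Task 6 → Task 9.

Variance along critical path = 11.111 + 0.444 + 2.778 + 0.111 = 14.444; σ = √14.444 = 3.801 days.
Z = (37 − 39) / 3.801 = -0.526
P(T ≤ 37) = Φ(-0.526) ≈ 0.299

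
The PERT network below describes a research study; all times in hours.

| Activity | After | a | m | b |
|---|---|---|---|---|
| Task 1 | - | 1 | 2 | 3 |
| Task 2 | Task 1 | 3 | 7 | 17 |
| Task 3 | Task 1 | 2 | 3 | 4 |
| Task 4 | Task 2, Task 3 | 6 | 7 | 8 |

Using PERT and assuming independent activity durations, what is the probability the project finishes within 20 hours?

te_Task 1 = (1 + 4·2 + 3)/6 = 12/6 = 2; σ²_Task 1 = ((3−1)/6)² = 0.111
te_Task 2 = (3 + 4·7 + 17)/6 = 48/6 = 8; σ²_Task 2 = ((17−3)/6)² = 5.444
te_Task 3 = (2 + 4·3 + 4)/6 = 18/6 = 3; σ²_Task 3 = ((4−2)/6)² = 0.111
te_Task 4 = (6 + 4·7 + 8)/6 = 42/6 = 7; σ²_Task 4 = ((8−6)/6)² = 0.111

Forward pass:
ES_Task 1 = 0; EF_Task 1 = 2
ES_Task 2 = 2; EF_Task 2 = 2+8 = 10
ES_Task 3 = 2; EF_Task 3 = 2+3 = 5
ES_Task 4 = max(EF_Task 2=10, EF_Task 3=5) = 10; EF_Task 4 = 10+7 = 17
Expected project duration μ = 17 hours. Critical path: Task 1 → Task 2 → Task 4.

Variance along critical path = 0.111 + 5.444 + 0.111 = 5.667; σ = √5.667 = 2.380 hours.
Z = (20 − 17) / 2.380 = 1.260
P(T ≤ 20) = Φ(1.260) ≈ 0.896

0.896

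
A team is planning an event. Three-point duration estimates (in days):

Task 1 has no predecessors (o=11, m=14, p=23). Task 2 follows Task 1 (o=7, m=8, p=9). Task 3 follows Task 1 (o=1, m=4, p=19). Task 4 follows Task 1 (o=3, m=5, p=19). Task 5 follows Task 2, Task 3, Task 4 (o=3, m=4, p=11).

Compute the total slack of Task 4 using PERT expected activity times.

te_Task 1 = (11 + 4·14 + 23)/6 = 90/6 = 15
te_Task 2 = (7 + 4·8 + 9)/6 = 48/6 = 8
te_Task 3 = (1 + 4·4 + 19)/6 = 36/6 = 6
te_Task 4 = (3 + 4·5 + 19)/6 = 42/6 = 7
te_Task 5 = (3 + 4·4 + 11)/6 = 30/6 = 5

Forward pass:
ES_Task 1 = 0; EF_Task 1 = 15
ES_Task 2 = 15; EF_Task 2 = 15+8 = 23
ES_Task 3 = 15; EF_Task 3 = 15+6 = 21
ES_Task 4 = 15; EF_Task 4 = 15+7 = 22
ES_Task 5 = max(EF_Task 2=23, EF_Task 3=21, EF_Task 4=22) = 23; EF_Task 5 = 23+5 = 28
Expected project duration μ = 28 days. Critical path: Task 1 → Task 2 → Task 5.

Backward pass:
LF_Task 5 = 28; LS_Task 5 = 28−5 = 23
LF_Task 4 = LS_Task 5 = 23; LS_Task 4 = 23−7 = 16
LF_Task 3 = LS_Task 5 = 23; LS_Task 3 = 23−6 = 17
LF_Task 2 = LS_Task 5 = 23; LS_Task 2 = 23−8 = 15
LF_Task 1 = min(LS_Task 2=15, LS_Task 3=17, LS_Task 4=16) = 15; LS_Task 1 = 15−15 = 0
Slack_Task 4 = LS_Task 4 − ES_Task 4 = 16 − 15 = 1

1 days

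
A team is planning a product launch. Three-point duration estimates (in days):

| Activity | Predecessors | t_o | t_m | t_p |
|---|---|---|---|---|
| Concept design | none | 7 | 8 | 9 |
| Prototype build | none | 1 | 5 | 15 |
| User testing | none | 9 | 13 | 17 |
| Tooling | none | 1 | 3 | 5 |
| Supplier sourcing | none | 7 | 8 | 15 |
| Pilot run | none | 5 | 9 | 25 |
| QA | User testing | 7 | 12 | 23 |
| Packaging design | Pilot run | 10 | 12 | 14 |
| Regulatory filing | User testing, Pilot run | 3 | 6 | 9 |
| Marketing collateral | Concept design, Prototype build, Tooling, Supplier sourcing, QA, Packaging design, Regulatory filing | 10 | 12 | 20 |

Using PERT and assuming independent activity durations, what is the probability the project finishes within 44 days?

te_Concept design = (7 + 4·8 + 9)/6 = 48/6 = 8; σ²_Concept design = ((9−7)/6)² = 0.111
te_Prototype build = (1 + 4·5 + 15)/6 = 36/6 = 6; σ²_Prototype build = ((15−1)/6)² = 5.444
te_User testing = (9 + 4·13 + 17)/6 = 78/6 = 13; σ²_User testing = ((17−9)/6)² = 1.778
te_Tooling = (1 + 4·3 + 5)/6 = 18/6 = 3; σ²_Tooling = ((5−1)/6)² = 0.444
te_Supplier sourcing = (7 + 4·8 + 15)/6 = 54/6 = 9; σ²_Supplier sourcing = ((15−7)/6)² = 1.778
te_Pilot run = (5 + 4·9 + 25)/6 = 66/6 = 11; σ²_Pilot run = ((25−5)/6)² = 11.111
te_QA = (7 + 4·12 + 23)/6 = 78/6 = 13; σ²_QA = ((23−7)/6)² = 7.111
te_Packaging design = (10 + 4·12 + 14)/6 = 72/6 = 12; σ²_Packaging design = ((14−10)/6)² = 0.444
te_Regulatory filing = (3 + 4·6 + 9)/6 = 36/6 = 6; σ²_Regulatory filing = ((9−3)/6)² = 1.000
te_Marketing collateral = (10 + 4·12 + 20)/6 = 78/6 = 13; σ²_Marketing collateral = ((20−10)/6)² = 2.778

Forward pass:
ES_Concept design = 0; EF_Concept design = 8
ES_Prototype build = 0; EF_Prototype build = 6
ES_User testing = 0; EF_User testing = 13
ES_Tooling = 0; EF_Tooling = 3
ES_Supplier sourcing = 0; EF_Supplier sourcing = 9
ES_Pilot run = 0; EF_Pilot run = 11
ES_QA = 13; EF_QA = 13+13 = 26
ES_Packaging design = 11; EF_Packaging design = 11+12 = 23
ES_Regulatory filing = max(EF_User testing=13, EF_Pilot run=11) = 13; EF_Regulatory filing = 13+6 = 19
ES_Marketing collateral = max(EF_Concept design=8, EF_Prototype build=6, EF_Tooling=3, EF_Supplier sourcing=9, EF_QA=26, EF_Packaging design=23, EF_Regulatory filing=19) = 26; EF_Marketing collateral = 26+13 = 39
Expected project duration μ = 39 days. Critical path: User testing → QA → Marketing collateral.

Variance along critical path = 1.778 + 7.111 + 2.778 = 11.667; σ = √11.667 = 3.416 days.
Z = (44 − 39) / 3.416 = 1.464
P(T ≤ 44) = Φ(1.464) ≈ 0.928

0.928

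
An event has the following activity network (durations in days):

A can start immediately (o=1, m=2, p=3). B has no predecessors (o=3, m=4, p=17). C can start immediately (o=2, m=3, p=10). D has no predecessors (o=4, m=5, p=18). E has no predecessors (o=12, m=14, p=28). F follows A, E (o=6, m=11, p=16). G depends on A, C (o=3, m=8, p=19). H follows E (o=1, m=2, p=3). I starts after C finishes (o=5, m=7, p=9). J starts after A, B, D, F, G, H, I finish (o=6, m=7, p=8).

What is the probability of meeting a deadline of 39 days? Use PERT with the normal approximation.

te_A = (1 + 4·2 + 3)/6 = 12/6 = 2; σ²_A = ((3−1)/6)² = 0.111
te_B = (3 + 4·4 + 17)/6 = 36/6 = 6; σ²_B = ((17−3)/6)² = 5.444
te_C = (2 + 4·3 + 10)/6 = 24/6 = 4; σ²_C = ((10−2)/6)² = 1.778
te_D = (4 + 4·5 + 18)/6 = 42/6 = 7; σ²_D = ((18−4)/6)² = 5.444
te_E = (12 + 4·14 + 28)/6 = 96/6 = 16; σ²_E = ((28−12)/6)² = 7.111
te_F = (6 + 4·11 + 16)/6 = 66/6 = 11; σ²_F = ((16−6)/6)² = 2.778
te_G = (3 + 4·8 + 19)/6 = 54/6 = 9; σ²_G = ((19−3)/6)² = 7.111
te_H = (1 + 4·2 + 3)/6 = 12/6 = 2; σ²_H = ((3−1)/6)² = 0.111
te_I = (5 + 4·7 + 9)/6 = 42/6 = 7; σ²_I = ((9−5)/6)² = 0.444
te_J = (6 + 4·7 + 8)/6 = 42/6 = 7; σ²_J = ((8−6)/6)² = 0.111

Forward pass:
ES_A = 0; EF_A = 2
ES_B = 0; EF_B = 6
ES_C = 0; EF_C = 4
ES_D = 0; EF_D = 7
ES_E = 0; EF_E = 16
ES_F = max(EF_A=2, EF_E=16) = 16; EF_F = 16+11 = 27
ES_G = max(EF_A=2, EF_C=4) = 4; EF_G = 4+9 = 13
ES_H = 16; EF_H = 16+2 = 18
ES_I = 4; EF_I = 4+7 = 11
ES_J = max(EF_A=2, EF_B=6, EF_D=7, EF_F=27, EF_G=13, EF_H=18, EF_I=11) = 27; EF_J = 27+7 = 34
Expected project duration μ = 34 days. Critical path: E → F → J.

Variance along critical path = 7.111 + 2.778 + 0.111 = 10.000; σ = √10.000 = 3.162 days.
Z = (39 − 34) / 3.162 = 1.581
P(T ≤ 39) = Φ(1.581) ≈ 0.943

0.943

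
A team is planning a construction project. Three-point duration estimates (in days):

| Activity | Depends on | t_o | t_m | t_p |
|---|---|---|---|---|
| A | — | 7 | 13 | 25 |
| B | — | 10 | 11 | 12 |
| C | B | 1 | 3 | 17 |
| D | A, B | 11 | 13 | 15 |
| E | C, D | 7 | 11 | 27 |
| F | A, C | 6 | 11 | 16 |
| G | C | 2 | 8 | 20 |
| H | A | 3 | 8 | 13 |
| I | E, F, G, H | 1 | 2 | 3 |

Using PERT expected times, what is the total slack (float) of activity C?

te_A = (7 + 4·13 + 25)/6 = 84/6 = 14
te_B = (10 + 4·11 + 12)/6 = 66/6 = 11
te_C = (1 + 4·3 + 17)/6 = 30/6 = 5
te_D = (11 + 4·13 + 15)/6 = 78/6 = 13
te_E = (7 + 4·11 + 27)/6 = 78/6 = 13
te_F = (6 + 4·11 + 16)/6 = 66/6 = 11
te_G = (2 + 4·8 + 20)/6 = 54/6 = 9
te_H = (3 + 4·8 + 13)/6 = 48/6 = 8
te_I = (1 + 4·2 + 3)/6 = 12/6 = 2

Forward pass:
ES_A = 0; EF_A = 14
ES_B = 0; EF_B = 11
ES_C = 11; EF_C = 11+5 = 16
ES_D = max(EF_A=14, EF_B=11) = 14; EF_D = 14+13 = 27
ES_E = max(EF_C=16, EF_D=27) = 27; EF_E = 27+13 = 40
ES_F = max(EF_A=14, EF_C=16) = 16; EF_F = 16+11 = 27
ES_G = 16; EF_G = 16+9 = 25
ES_H = 14; EF_H = 14+8 = 22
ES_I = max(EF_E=40, EF_F=27, EF_G=25, EF_H=22) = 40; EF_I = 40+2 = 42
Expected project duration μ = 42 days. Critical path: A → D → E → I.

Backward pass:
LF_I = 42; LS_I = 42−2 = 40
LF_H = LS_I = 40; LS_H = 40−8 = 32
LF_G = LS_I = 40; LS_G = 40−9 = 31
LF_F = LS_I = 40; LS_F = 40−11 = 29
LF_E = LS_I = 40; LS_E = 40−13 = 27
LF_D = LS_E = 27; LS_D = 27−13 = 14
LF_C = min(LS_E=27, LS_F=29, LS_G=31) = 27; LS_C = 27−5 = 22
LF_B = min(LS_C=22, LS_D=14) = 14; LS_B = 14−11 = 3
LF_A = min(LS_D=14, LS_F=29, LS_H=32) = 14; LS_A = 14−14 = 0
Slack_C = LS_C − ES_C = 22 − 11 = 11

11 days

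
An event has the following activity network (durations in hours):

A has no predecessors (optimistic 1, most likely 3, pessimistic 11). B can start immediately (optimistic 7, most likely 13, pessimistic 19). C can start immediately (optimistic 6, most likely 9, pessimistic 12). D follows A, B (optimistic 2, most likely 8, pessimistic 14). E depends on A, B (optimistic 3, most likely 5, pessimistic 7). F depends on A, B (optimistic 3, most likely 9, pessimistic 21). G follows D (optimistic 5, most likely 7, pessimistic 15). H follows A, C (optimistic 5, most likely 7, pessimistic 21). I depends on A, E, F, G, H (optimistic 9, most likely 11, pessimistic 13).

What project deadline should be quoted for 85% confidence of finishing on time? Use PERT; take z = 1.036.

te_A = (1 + 4·3 + 11)/6 = 24/6 = 4; σ²_A = ((11−1)/6)² = 2.778
te_B = (7 + 4·13 + 19)/6 = 78/6 = 13; σ²_B = ((19−7)/6)² = 4.000
te_C = (6 + 4·9 + 12)/6 = 54/6 = 9; σ²_C = ((12−6)/6)² = 1.000
te_D = (2 + 4·8 + 14)/6 = 48/6 = 8; σ²_D = ((14−2)/6)² = 4.000
te_E = (3 + 4·5 + 7)/6 = 30/6 = 5; σ²_E = ((7−3)/6)² = 0.444
te_F = (3 + 4·9 + 21)/6 = 60/6 = 10; σ²_F = ((21−3)/6)² = 9.000
te_G = (5 + 4·7 + 15)/6 = 48/6 = 8; σ²_G = ((15−5)/6)² = 2.778
te_H = (5 + 4·7 + 21)/6 = 54/6 = 9; σ²_H = ((21−5)/6)² = 7.111
te_I = (9 + 4·11 + 13)/6 = 66/6 = 11; σ²_I = ((13−9)/6)² = 0.444

Forward pass:
ES_A = 0; EF_A = 4
ES_B = 0; EF_B = 13
ES_C = 0; EF_C = 9
ES_D = max(EF_A=4, EF_B=13) = 13; EF_D = 13+8 = 21
ES_E = max(EF_A=4, EF_B=13) = 13; EF_E = 13+5 = 18
ES_F = max(EF_A=4, EF_B=13) = 13; EF_F = 13+10 = 23
ES_G = 21; EF_G = 21+8 = 29
ES_H = max(EF_A=4, EF_C=9) = 9; EF_H = 9+9 = 18
ES_I = max(EF_A=4, EF_E=18, EF_F=23, EF_G=29, EF_H=18) = 29; EF_I = 29+11 = 40
Expected project duration μ = 40 hours. Critical path: B → D → G → I.

Variance along critical path = 4.000 + 4.000 + 2.778 + 0.444 = 11.222; σ = 3.350 hours.
D = μ + z·σ = 40 + 1.036·3.350 = 43.5 hours

43.5 hours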